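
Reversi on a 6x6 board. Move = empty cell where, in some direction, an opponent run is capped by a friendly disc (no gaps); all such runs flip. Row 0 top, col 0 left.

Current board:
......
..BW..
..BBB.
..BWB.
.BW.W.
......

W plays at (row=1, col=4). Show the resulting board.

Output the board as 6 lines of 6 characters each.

Place W at (1,4); scan 8 dirs for brackets.
Dir NW: first cell '.' (not opp) -> no flip
Dir N: first cell '.' (not opp) -> no flip
Dir NE: first cell '.' (not opp) -> no flip
Dir W: first cell 'W' (not opp) -> no flip
Dir E: first cell '.' (not opp) -> no flip
Dir SW: opp run (2,3) (3,2) (4,1), next='.' -> no flip
Dir S: opp run (2,4) (3,4) capped by W -> flip
Dir SE: first cell '.' (not opp) -> no flip
All flips: (2,4) (3,4)

Answer: ......
..BWW.
..BBW.
..BWW.
.BW.W.
......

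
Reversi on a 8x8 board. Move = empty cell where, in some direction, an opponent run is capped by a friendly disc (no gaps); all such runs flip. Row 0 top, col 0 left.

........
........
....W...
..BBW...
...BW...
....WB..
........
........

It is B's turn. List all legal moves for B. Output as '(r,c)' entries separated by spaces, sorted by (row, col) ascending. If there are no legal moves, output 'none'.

(1,3): no bracket -> illegal
(1,4): no bracket -> illegal
(1,5): flips 1 -> legal
(2,3): no bracket -> illegal
(2,5): flips 1 -> legal
(3,5): flips 1 -> legal
(4,5): flips 1 -> legal
(5,3): flips 1 -> legal
(6,3): no bracket -> illegal
(6,4): no bracket -> illegal
(6,5): flips 1 -> legal

Answer: (1,5) (2,5) (3,5) (4,5) (5,3) (6,5)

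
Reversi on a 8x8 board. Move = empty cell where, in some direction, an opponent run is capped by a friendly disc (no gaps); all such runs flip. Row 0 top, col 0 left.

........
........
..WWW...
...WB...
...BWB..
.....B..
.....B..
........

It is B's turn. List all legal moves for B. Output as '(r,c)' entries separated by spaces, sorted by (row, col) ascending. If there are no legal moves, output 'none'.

Answer: (1,1) (1,2) (1,3) (1,4) (3,2) (5,4)

Derivation:
(1,1): flips 3 -> legal
(1,2): flips 1 -> legal
(1,3): flips 2 -> legal
(1,4): flips 1 -> legal
(1,5): no bracket -> illegal
(2,1): no bracket -> illegal
(2,5): no bracket -> illegal
(3,1): no bracket -> illegal
(3,2): flips 1 -> legal
(3,5): no bracket -> illegal
(4,2): no bracket -> illegal
(5,3): no bracket -> illegal
(5,4): flips 1 -> legal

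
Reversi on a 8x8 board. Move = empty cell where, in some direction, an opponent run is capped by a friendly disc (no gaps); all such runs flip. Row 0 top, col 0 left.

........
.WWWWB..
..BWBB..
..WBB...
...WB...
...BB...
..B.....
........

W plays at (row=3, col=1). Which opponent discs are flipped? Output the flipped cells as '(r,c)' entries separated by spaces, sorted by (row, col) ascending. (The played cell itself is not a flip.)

Dir NW: first cell '.' (not opp) -> no flip
Dir N: first cell '.' (not opp) -> no flip
Dir NE: opp run (2,2) capped by W -> flip
Dir W: first cell '.' (not opp) -> no flip
Dir E: first cell 'W' (not opp) -> no flip
Dir SW: first cell '.' (not opp) -> no flip
Dir S: first cell '.' (not opp) -> no flip
Dir SE: first cell '.' (not opp) -> no flip

Answer: (2,2)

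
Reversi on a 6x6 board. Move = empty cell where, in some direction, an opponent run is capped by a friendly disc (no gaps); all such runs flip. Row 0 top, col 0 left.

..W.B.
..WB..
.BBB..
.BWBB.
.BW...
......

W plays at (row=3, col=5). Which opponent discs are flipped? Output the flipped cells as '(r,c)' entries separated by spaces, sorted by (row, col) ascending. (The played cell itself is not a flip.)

Dir NW: first cell '.' (not opp) -> no flip
Dir N: first cell '.' (not opp) -> no flip
Dir NE: edge -> no flip
Dir W: opp run (3,4) (3,3) capped by W -> flip
Dir E: edge -> no flip
Dir SW: first cell '.' (not opp) -> no flip
Dir S: first cell '.' (not opp) -> no flip
Dir SE: edge -> no flip

Answer: (3,3) (3,4)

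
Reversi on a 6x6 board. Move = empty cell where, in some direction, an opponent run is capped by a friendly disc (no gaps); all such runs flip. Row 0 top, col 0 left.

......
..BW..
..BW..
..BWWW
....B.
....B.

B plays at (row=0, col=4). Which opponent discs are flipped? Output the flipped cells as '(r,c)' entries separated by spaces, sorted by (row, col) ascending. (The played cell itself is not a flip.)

Dir NW: edge -> no flip
Dir N: edge -> no flip
Dir NE: edge -> no flip
Dir W: first cell '.' (not opp) -> no flip
Dir E: first cell '.' (not opp) -> no flip
Dir SW: opp run (1,3) capped by B -> flip
Dir S: first cell '.' (not opp) -> no flip
Dir SE: first cell '.' (not opp) -> no flip

Answer: (1,3)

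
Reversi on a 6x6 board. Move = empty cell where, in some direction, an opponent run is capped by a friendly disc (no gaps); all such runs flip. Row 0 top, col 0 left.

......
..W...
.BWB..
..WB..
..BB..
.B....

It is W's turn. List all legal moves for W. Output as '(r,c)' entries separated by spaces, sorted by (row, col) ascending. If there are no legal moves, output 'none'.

Answer: (1,0) (1,4) (2,0) (2,4) (3,0) (3,4) (4,4) (5,2) (5,4)

Derivation:
(1,0): flips 1 -> legal
(1,1): no bracket -> illegal
(1,3): no bracket -> illegal
(1,4): flips 1 -> legal
(2,0): flips 1 -> legal
(2,4): flips 1 -> legal
(3,0): flips 1 -> legal
(3,1): no bracket -> illegal
(3,4): flips 2 -> legal
(4,0): no bracket -> illegal
(4,1): no bracket -> illegal
(4,4): flips 1 -> legal
(5,0): no bracket -> illegal
(5,2): flips 1 -> legal
(5,3): no bracket -> illegal
(5,4): flips 1 -> legal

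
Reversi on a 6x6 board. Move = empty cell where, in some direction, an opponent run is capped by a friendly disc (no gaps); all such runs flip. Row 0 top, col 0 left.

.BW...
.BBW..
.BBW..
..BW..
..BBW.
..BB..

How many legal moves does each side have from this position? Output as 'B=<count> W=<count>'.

-- B to move --
(0,3): flips 4 -> legal
(0,4): flips 1 -> legal
(1,4): flips 2 -> legal
(2,4): flips 2 -> legal
(3,4): flips 2 -> legal
(3,5): flips 1 -> legal
(4,5): flips 1 -> legal
(5,4): no bracket -> illegal
(5,5): flips 2 -> legal
B mobility = 8
-- W to move --
(0,0): flips 3 -> legal
(0,3): no bracket -> illegal
(1,0): flips 2 -> legal
(2,0): flips 3 -> legal
(3,0): no bracket -> illegal
(3,1): flips 2 -> legal
(3,4): no bracket -> illegal
(4,1): flips 3 -> legal
(5,1): flips 1 -> legal
(5,4): no bracket -> illegal
W mobility = 6

Answer: B=8 W=6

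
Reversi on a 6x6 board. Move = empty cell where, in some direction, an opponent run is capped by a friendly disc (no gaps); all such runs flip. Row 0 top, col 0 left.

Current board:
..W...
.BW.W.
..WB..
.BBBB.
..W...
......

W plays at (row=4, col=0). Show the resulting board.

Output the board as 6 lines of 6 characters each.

Place W at (4,0); scan 8 dirs for brackets.
Dir NW: edge -> no flip
Dir N: first cell '.' (not opp) -> no flip
Dir NE: opp run (3,1) capped by W -> flip
Dir W: edge -> no flip
Dir E: first cell '.' (not opp) -> no flip
Dir SW: edge -> no flip
Dir S: first cell '.' (not opp) -> no flip
Dir SE: first cell '.' (not opp) -> no flip
All flips: (3,1)

Answer: ..W...
.BW.W.
..WB..
.WBBB.
W.W...
......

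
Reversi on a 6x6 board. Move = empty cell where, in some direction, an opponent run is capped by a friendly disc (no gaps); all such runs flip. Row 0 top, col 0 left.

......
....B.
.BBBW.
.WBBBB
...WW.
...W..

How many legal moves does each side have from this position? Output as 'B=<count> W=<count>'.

Answer: B=9 W=7

Derivation:
-- B to move --
(1,3): flips 1 -> legal
(1,5): flips 1 -> legal
(2,0): no bracket -> illegal
(2,5): flips 1 -> legal
(3,0): flips 1 -> legal
(4,0): flips 1 -> legal
(4,1): flips 1 -> legal
(4,2): no bracket -> illegal
(4,5): no bracket -> illegal
(5,2): flips 1 -> legal
(5,4): flips 2 -> legal
(5,5): flips 1 -> legal
B mobility = 9
-- W to move --
(0,3): no bracket -> illegal
(0,4): flips 1 -> legal
(0,5): no bracket -> illegal
(1,0): flips 2 -> legal
(1,1): flips 3 -> legal
(1,2): no bracket -> illegal
(1,3): flips 3 -> legal
(1,5): no bracket -> illegal
(2,0): flips 3 -> legal
(2,5): flips 1 -> legal
(3,0): no bracket -> illegal
(4,1): no bracket -> illegal
(4,2): flips 1 -> legal
(4,5): no bracket -> illegal
W mobility = 7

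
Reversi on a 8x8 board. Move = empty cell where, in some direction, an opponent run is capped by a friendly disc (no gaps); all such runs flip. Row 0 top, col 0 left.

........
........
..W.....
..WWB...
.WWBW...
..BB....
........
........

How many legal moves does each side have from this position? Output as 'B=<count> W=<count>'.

Answer: B=9 W=6

Derivation:
-- B to move --
(1,1): no bracket -> illegal
(1,2): flips 3 -> legal
(1,3): no bracket -> illegal
(2,1): flips 1 -> legal
(2,3): flips 1 -> legal
(2,4): no bracket -> illegal
(3,0): flips 1 -> legal
(3,1): flips 3 -> legal
(3,5): flips 1 -> legal
(4,0): flips 2 -> legal
(4,5): flips 1 -> legal
(5,0): no bracket -> illegal
(5,1): no bracket -> illegal
(5,4): flips 1 -> legal
(5,5): no bracket -> illegal
B mobility = 9
-- W to move --
(2,3): no bracket -> illegal
(2,4): flips 1 -> legal
(2,5): no bracket -> illegal
(3,5): flips 1 -> legal
(4,5): no bracket -> illegal
(5,1): no bracket -> illegal
(5,4): flips 1 -> legal
(6,1): no bracket -> illegal
(6,2): flips 2 -> legal
(6,3): flips 3 -> legal
(6,4): flips 1 -> legal
W mobility = 6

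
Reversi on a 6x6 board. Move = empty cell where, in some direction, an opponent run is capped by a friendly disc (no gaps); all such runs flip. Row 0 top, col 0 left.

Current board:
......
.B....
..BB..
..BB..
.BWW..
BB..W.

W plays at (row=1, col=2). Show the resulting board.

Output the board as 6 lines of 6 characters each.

Place W at (1,2); scan 8 dirs for brackets.
Dir NW: first cell '.' (not opp) -> no flip
Dir N: first cell '.' (not opp) -> no flip
Dir NE: first cell '.' (not opp) -> no flip
Dir W: opp run (1,1), next='.' -> no flip
Dir E: first cell '.' (not opp) -> no flip
Dir SW: first cell '.' (not opp) -> no flip
Dir S: opp run (2,2) (3,2) capped by W -> flip
Dir SE: opp run (2,3), next='.' -> no flip
All flips: (2,2) (3,2)

Answer: ......
.BW...
..WB..
..WB..
.BWW..
BB..W.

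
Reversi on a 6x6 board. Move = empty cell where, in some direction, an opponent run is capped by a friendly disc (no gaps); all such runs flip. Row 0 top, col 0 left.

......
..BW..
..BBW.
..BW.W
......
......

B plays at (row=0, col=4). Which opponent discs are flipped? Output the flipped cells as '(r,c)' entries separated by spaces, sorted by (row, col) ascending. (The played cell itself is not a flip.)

Dir NW: edge -> no flip
Dir N: edge -> no flip
Dir NE: edge -> no flip
Dir W: first cell '.' (not opp) -> no flip
Dir E: first cell '.' (not opp) -> no flip
Dir SW: opp run (1,3) capped by B -> flip
Dir S: first cell '.' (not opp) -> no flip
Dir SE: first cell '.' (not opp) -> no flip

Answer: (1,3)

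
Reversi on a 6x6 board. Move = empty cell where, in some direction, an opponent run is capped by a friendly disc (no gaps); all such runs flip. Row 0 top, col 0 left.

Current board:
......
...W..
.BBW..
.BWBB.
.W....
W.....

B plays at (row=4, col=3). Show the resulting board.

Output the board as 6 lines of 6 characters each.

Place B at (4,3); scan 8 dirs for brackets.
Dir NW: opp run (3,2) capped by B -> flip
Dir N: first cell 'B' (not opp) -> no flip
Dir NE: first cell 'B' (not opp) -> no flip
Dir W: first cell '.' (not opp) -> no flip
Dir E: first cell '.' (not opp) -> no flip
Dir SW: first cell '.' (not opp) -> no flip
Dir S: first cell '.' (not opp) -> no flip
Dir SE: first cell '.' (not opp) -> no flip
All flips: (3,2)

Answer: ......
...W..
.BBW..
.BBBB.
.W.B..
W.....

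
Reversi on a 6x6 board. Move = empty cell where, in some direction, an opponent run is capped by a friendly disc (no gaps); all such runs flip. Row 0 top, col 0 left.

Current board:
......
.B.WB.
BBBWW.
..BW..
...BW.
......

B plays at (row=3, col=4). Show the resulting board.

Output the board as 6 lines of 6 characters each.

Place B at (3,4); scan 8 dirs for brackets.
Dir NW: opp run (2,3), next='.' -> no flip
Dir N: opp run (2,4) capped by B -> flip
Dir NE: first cell '.' (not opp) -> no flip
Dir W: opp run (3,3) capped by B -> flip
Dir E: first cell '.' (not opp) -> no flip
Dir SW: first cell 'B' (not opp) -> no flip
Dir S: opp run (4,4), next='.' -> no flip
Dir SE: first cell '.' (not opp) -> no flip
All flips: (2,4) (3,3)

Answer: ......
.B.WB.
BBBWB.
..BBB.
...BW.
......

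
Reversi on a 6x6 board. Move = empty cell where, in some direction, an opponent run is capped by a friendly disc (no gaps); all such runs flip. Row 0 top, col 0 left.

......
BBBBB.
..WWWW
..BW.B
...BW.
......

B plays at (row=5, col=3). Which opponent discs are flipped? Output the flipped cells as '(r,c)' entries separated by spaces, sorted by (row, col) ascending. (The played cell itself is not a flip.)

Answer: (4,4)

Derivation:
Dir NW: first cell '.' (not opp) -> no flip
Dir N: first cell 'B' (not opp) -> no flip
Dir NE: opp run (4,4) capped by B -> flip
Dir W: first cell '.' (not opp) -> no flip
Dir E: first cell '.' (not opp) -> no flip
Dir SW: edge -> no flip
Dir S: edge -> no flip
Dir SE: edge -> no flip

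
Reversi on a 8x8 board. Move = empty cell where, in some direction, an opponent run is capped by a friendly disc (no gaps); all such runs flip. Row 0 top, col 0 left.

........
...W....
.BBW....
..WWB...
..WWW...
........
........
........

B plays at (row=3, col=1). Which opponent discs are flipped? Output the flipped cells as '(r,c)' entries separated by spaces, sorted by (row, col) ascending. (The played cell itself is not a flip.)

Dir NW: first cell '.' (not opp) -> no flip
Dir N: first cell 'B' (not opp) -> no flip
Dir NE: first cell 'B' (not opp) -> no flip
Dir W: first cell '.' (not opp) -> no flip
Dir E: opp run (3,2) (3,3) capped by B -> flip
Dir SW: first cell '.' (not opp) -> no flip
Dir S: first cell '.' (not opp) -> no flip
Dir SE: opp run (4,2), next='.' -> no flip

Answer: (3,2) (3,3)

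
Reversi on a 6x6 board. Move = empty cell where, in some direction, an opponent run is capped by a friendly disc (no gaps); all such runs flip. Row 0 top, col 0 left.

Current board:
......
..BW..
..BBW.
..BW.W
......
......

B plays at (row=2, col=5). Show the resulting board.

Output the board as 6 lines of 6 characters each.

Answer: ......
..BW..
..BBBB
..BW.W
......
......

Derivation:
Place B at (2,5); scan 8 dirs for brackets.
Dir NW: first cell '.' (not opp) -> no flip
Dir N: first cell '.' (not opp) -> no flip
Dir NE: edge -> no flip
Dir W: opp run (2,4) capped by B -> flip
Dir E: edge -> no flip
Dir SW: first cell '.' (not opp) -> no flip
Dir S: opp run (3,5), next='.' -> no flip
Dir SE: edge -> no flip
All flips: (2,4)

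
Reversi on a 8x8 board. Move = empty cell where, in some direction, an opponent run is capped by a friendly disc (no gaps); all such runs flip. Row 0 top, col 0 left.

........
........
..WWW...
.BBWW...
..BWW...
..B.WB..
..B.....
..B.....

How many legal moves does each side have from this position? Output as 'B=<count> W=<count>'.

Answer: B=10 W=8

Derivation:
-- B to move --
(1,1): flips 3 -> legal
(1,2): flips 1 -> legal
(1,3): flips 1 -> legal
(1,4): flips 1 -> legal
(1,5): flips 2 -> legal
(2,1): no bracket -> illegal
(2,5): flips 2 -> legal
(3,5): flips 2 -> legal
(4,5): flips 2 -> legal
(5,3): flips 1 -> legal
(6,3): no bracket -> illegal
(6,4): no bracket -> illegal
(6,5): flips 2 -> legal
B mobility = 10
-- W to move --
(2,0): no bracket -> illegal
(2,1): flips 1 -> legal
(3,0): flips 2 -> legal
(4,0): flips 1 -> legal
(4,1): flips 2 -> legal
(4,5): no bracket -> illegal
(4,6): no bracket -> illegal
(5,1): flips 1 -> legal
(5,3): no bracket -> illegal
(5,6): flips 1 -> legal
(6,1): flips 1 -> legal
(6,3): no bracket -> illegal
(6,4): no bracket -> illegal
(6,5): no bracket -> illegal
(6,6): flips 1 -> legal
(7,1): no bracket -> illegal
(7,3): no bracket -> illegal
W mobility = 8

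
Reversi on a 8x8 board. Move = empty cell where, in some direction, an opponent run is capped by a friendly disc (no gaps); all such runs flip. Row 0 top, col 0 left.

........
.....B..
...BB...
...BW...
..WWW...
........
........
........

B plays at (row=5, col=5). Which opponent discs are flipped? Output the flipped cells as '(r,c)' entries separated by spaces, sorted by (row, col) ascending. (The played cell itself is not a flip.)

Answer: (4,4)

Derivation:
Dir NW: opp run (4,4) capped by B -> flip
Dir N: first cell '.' (not opp) -> no flip
Dir NE: first cell '.' (not opp) -> no flip
Dir W: first cell '.' (not opp) -> no flip
Dir E: first cell '.' (not opp) -> no flip
Dir SW: first cell '.' (not opp) -> no flip
Dir S: first cell '.' (not opp) -> no flip
Dir SE: first cell '.' (not opp) -> no flip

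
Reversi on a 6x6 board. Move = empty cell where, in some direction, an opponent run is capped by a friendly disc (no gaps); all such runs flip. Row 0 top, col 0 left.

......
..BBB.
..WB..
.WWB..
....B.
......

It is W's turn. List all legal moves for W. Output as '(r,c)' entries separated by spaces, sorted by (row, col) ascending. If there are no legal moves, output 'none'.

Answer: (0,2) (0,4) (0,5) (2,4) (3,4) (5,5)

Derivation:
(0,1): no bracket -> illegal
(0,2): flips 1 -> legal
(0,3): no bracket -> illegal
(0,4): flips 1 -> legal
(0,5): flips 2 -> legal
(1,1): no bracket -> illegal
(1,5): no bracket -> illegal
(2,1): no bracket -> illegal
(2,4): flips 1 -> legal
(2,5): no bracket -> illegal
(3,4): flips 1 -> legal
(3,5): no bracket -> illegal
(4,2): no bracket -> illegal
(4,3): no bracket -> illegal
(4,5): no bracket -> illegal
(5,3): no bracket -> illegal
(5,4): no bracket -> illegal
(5,5): flips 2 -> legal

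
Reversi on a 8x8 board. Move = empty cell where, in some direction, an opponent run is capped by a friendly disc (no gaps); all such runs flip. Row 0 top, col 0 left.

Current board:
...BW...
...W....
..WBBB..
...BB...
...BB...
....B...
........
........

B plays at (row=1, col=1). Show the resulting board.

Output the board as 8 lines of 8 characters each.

Answer: ...BW...
.B.W....
..BBBB..
...BB...
...BB...
....B...
........
........

Derivation:
Place B at (1,1); scan 8 dirs for brackets.
Dir NW: first cell '.' (not opp) -> no flip
Dir N: first cell '.' (not opp) -> no flip
Dir NE: first cell '.' (not opp) -> no flip
Dir W: first cell '.' (not opp) -> no flip
Dir E: first cell '.' (not opp) -> no flip
Dir SW: first cell '.' (not opp) -> no flip
Dir S: first cell '.' (not opp) -> no flip
Dir SE: opp run (2,2) capped by B -> flip
All flips: (2,2)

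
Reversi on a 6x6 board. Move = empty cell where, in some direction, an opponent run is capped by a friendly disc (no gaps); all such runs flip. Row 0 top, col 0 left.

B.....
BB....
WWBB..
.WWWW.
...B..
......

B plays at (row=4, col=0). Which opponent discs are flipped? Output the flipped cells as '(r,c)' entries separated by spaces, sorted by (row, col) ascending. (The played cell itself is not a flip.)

Dir NW: edge -> no flip
Dir N: first cell '.' (not opp) -> no flip
Dir NE: opp run (3,1) capped by B -> flip
Dir W: edge -> no flip
Dir E: first cell '.' (not opp) -> no flip
Dir SW: edge -> no flip
Dir S: first cell '.' (not opp) -> no flip
Dir SE: first cell '.' (not opp) -> no flip

Answer: (3,1)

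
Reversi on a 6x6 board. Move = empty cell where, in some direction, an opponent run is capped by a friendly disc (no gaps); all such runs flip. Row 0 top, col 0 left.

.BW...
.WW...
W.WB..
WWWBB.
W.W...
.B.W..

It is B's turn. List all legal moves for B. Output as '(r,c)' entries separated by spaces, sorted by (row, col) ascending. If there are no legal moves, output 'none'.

(0,0): flips 2 -> legal
(0,3): flips 1 -> legal
(1,0): no bracket -> illegal
(1,3): no bracket -> illegal
(2,1): flips 2 -> legal
(4,1): flips 1 -> legal
(4,3): no bracket -> illegal
(4,4): no bracket -> illegal
(5,0): no bracket -> illegal
(5,2): no bracket -> illegal
(5,4): no bracket -> illegal

Answer: (0,0) (0,3) (2,1) (4,1)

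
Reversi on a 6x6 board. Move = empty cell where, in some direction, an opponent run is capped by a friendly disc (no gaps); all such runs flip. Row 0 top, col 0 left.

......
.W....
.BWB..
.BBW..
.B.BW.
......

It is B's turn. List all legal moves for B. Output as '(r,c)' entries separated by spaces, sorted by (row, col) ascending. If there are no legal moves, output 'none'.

Answer: (0,1) (1,2) (1,3) (3,4) (4,5)

Derivation:
(0,0): no bracket -> illegal
(0,1): flips 1 -> legal
(0,2): no bracket -> illegal
(1,0): no bracket -> illegal
(1,2): flips 1 -> legal
(1,3): flips 1 -> legal
(2,0): no bracket -> illegal
(2,4): no bracket -> illegal
(3,4): flips 1 -> legal
(3,5): no bracket -> illegal
(4,2): no bracket -> illegal
(4,5): flips 1 -> legal
(5,3): no bracket -> illegal
(5,4): no bracket -> illegal
(5,5): no bracket -> illegal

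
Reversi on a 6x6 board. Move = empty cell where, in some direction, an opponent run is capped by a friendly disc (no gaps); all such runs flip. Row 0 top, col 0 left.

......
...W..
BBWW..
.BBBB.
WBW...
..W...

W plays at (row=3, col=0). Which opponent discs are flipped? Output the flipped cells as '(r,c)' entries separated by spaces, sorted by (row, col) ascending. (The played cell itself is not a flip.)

Answer: (4,1)

Derivation:
Dir NW: edge -> no flip
Dir N: opp run (2,0), next='.' -> no flip
Dir NE: opp run (2,1), next='.' -> no flip
Dir W: edge -> no flip
Dir E: opp run (3,1) (3,2) (3,3) (3,4), next='.' -> no flip
Dir SW: edge -> no flip
Dir S: first cell 'W' (not opp) -> no flip
Dir SE: opp run (4,1) capped by W -> flip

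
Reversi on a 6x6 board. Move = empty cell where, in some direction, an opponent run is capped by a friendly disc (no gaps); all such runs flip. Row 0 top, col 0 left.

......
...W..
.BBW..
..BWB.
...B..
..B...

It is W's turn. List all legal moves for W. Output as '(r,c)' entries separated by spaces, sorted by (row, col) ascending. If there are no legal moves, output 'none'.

Answer: (1,1) (2,0) (3,1) (3,5) (4,1) (4,5) (5,3)

Derivation:
(1,0): no bracket -> illegal
(1,1): flips 1 -> legal
(1,2): no bracket -> illegal
(2,0): flips 2 -> legal
(2,4): no bracket -> illegal
(2,5): no bracket -> illegal
(3,0): no bracket -> illegal
(3,1): flips 2 -> legal
(3,5): flips 1 -> legal
(4,1): flips 1 -> legal
(4,2): no bracket -> illegal
(4,4): no bracket -> illegal
(4,5): flips 1 -> legal
(5,1): no bracket -> illegal
(5,3): flips 1 -> legal
(5,4): no bracket -> illegal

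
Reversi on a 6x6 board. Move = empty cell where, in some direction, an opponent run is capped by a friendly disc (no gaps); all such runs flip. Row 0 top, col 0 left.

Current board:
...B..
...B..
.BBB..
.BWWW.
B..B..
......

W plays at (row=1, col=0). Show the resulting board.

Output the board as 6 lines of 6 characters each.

Answer: ...B..
W..B..
.WBB..
.BWWW.
B..B..
......

Derivation:
Place W at (1,0); scan 8 dirs for brackets.
Dir NW: edge -> no flip
Dir N: first cell '.' (not opp) -> no flip
Dir NE: first cell '.' (not opp) -> no flip
Dir W: edge -> no flip
Dir E: first cell '.' (not opp) -> no flip
Dir SW: edge -> no flip
Dir S: first cell '.' (not opp) -> no flip
Dir SE: opp run (2,1) capped by W -> flip
All flips: (2,1)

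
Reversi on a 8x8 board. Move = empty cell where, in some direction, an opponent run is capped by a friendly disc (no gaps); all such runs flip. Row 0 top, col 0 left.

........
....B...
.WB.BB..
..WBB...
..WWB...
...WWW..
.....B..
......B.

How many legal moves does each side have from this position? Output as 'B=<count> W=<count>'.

-- B to move --
(1,0): flips 4 -> legal
(1,1): no bracket -> illegal
(1,2): no bracket -> illegal
(2,0): flips 1 -> legal
(2,3): no bracket -> illegal
(3,0): no bracket -> illegal
(3,1): flips 1 -> legal
(4,1): flips 2 -> legal
(4,5): flips 1 -> legal
(4,6): no bracket -> illegal
(5,1): flips 1 -> legal
(5,2): flips 3 -> legal
(5,6): no bracket -> illegal
(6,2): flips 1 -> legal
(6,3): flips 2 -> legal
(6,4): flips 1 -> legal
(6,6): flips 1 -> legal
B mobility = 11
-- W to move --
(0,3): no bracket -> illegal
(0,4): flips 4 -> legal
(0,5): no bracket -> illegal
(1,1): flips 3 -> legal
(1,2): flips 1 -> legal
(1,3): no bracket -> illegal
(1,5): flips 2 -> legal
(1,6): flips 2 -> legal
(2,3): flips 2 -> legal
(2,6): no bracket -> illegal
(3,1): no bracket -> illegal
(3,5): flips 3 -> legal
(3,6): no bracket -> illegal
(4,5): flips 1 -> legal
(5,6): no bracket -> illegal
(6,4): no bracket -> illegal
(6,6): no bracket -> illegal
(6,7): no bracket -> illegal
(7,4): no bracket -> illegal
(7,5): flips 1 -> legal
(7,7): no bracket -> illegal
W mobility = 9

Answer: B=11 W=9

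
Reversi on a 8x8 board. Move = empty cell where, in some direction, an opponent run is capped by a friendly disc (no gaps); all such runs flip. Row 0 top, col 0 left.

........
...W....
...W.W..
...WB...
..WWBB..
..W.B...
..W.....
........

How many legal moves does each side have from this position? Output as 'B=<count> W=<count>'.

-- B to move --
(0,2): no bracket -> illegal
(0,3): no bracket -> illegal
(0,4): no bracket -> illegal
(1,2): flips 1 -> legal
(1,4): no bracket -> illegal
(1,5): no bracket -> illegal
(1,6): flips 1 -> legal
(2,2): flips 1 -> legal
(2,4): no bracket -> illegal
(2,6): no bracket -> illegal
(3,1): no bracket -> illegal
(3,2): flips 2 -> legal
(3,5): no bracket -> illegal
(3,6): no bracket -> illegal
(4,1): flips 2 -> legal
(5,1): no bracket -> illegal
(5,3): no bracket -> illegal
(6,1): flips 2 -> legal
(6,3): no bracket -> illegal
(7,1): no bracket -> illegal
(7,2): no bracket -> illegal
(7,3): no bracket -> illegal
B mobility = 6
-- W to move --
(2,4): no bracket -> illegal
(3,5): flips 1 -> legal
(3,6): no bracket -> illegal
(4,6): flips 2 -> legal
(5,3): no bracket -> illegal
(5,5): flips 1 -> legal
(5,6): flips 2 -> legal
(6,3): no bracket -> illegal
(6,4): no bracket -> illegal
(6,5): flips 1 -> legal
W mobility = 5

Answer: B=6 W=5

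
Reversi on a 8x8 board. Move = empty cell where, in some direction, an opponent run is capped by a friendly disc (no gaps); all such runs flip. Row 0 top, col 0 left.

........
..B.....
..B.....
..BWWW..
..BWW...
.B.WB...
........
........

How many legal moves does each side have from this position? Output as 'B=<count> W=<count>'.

-- B to move --
(2,3): no bracket -> illegal
(2,4): flips 3 -> legal
(2,5): no bracket -> illegal
(2,6): no bracket -> illegal
(3,6): flips 3 -> legal
(4,5): flips 2 -> legal
(4,6): no bracket -> illegal
(5,2): flips 1 -> legal
(5,5): flips 2 -> legal
(6,2): no bracket -> illegal
(6,3): no bracket -> illegal
(6,4): flips 1 -> legal
B mobility = 6
-- W to move --
(0,1): no bracket -> illegal
(0,2): no bracket -> illegal
(0,3): no bracket -> illegal
(1,1): flips 1 -> legal
(1,3): no bracket -> illegal
(2,1): flips 1 -> legal
(2,3): no bracket -> illegal
(3,1): flips 2 -> legal
(4,0): no bracket -> illegal
(4,1): flips 1 -> legal
(4,5): no bracket -> illegal
(5,0): no bracket -> illegal
(5,2): no bracket -> illegal
(5,5): flips 1 -> legal
(6,0): flips 2 -> legal
(6,1): no bracket -> illegal
(6,2): no bracket -> illegal
(6,3): no bracket -> illegal
(6,4): flips 1 -> legal
(6,5): flips 1 -> legal
W mobility = 8

Answer: B=6 W=8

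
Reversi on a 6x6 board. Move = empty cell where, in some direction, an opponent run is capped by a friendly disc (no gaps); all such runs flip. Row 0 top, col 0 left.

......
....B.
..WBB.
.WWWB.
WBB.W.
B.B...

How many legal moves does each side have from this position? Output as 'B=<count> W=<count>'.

Answer: B=6 W=9

Derivation:
-- B to move --
(1,1): no bracket -> illegal
(1,2): flips 2 -> legal
(1,3): no bracket -> illegal
(2,0): flips 1 -> legal
(2,1): flips 2 -> legal
(3,0): flips 4 -> legal
(3,5): no bracket -> illegal
(4,3): flips 1 -> legal
(4,5): no bracket -> illegal
(5,1): no bracket -> illegal
(5,3): no bracket -> illegal
(5,4): flips 1 -> legal
(5,5): no bracket -> illegal
B mobility = 6
-- W to move --
(0,3): no bracket -> illegal
(0,4): flips 3 -> legal
(0,5): flips 2 -> legal
(1,2): no bracket -> illegal
(1,3): flips 1 -> legal
(1,5): flips 1 -> legal
(2,5): flips 2 -> legal
(3,0): no bracket -> illegal
(3,5): flips 1 -> legal
(4,3): flips 2 -> legal
(4,5): no bracket -> illegal
(5,1): flips 2 -> legal
(5,3): flips 1 -> legal
W mobility = 9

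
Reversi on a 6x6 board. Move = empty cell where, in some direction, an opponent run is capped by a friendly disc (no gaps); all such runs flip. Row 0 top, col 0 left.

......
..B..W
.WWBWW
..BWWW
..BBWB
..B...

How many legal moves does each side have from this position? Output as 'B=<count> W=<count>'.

-- B to move --
(0,4): no bracket -> illegal
(0,5): flips 3 -> legal
(1,0): flips 1 -> legal
(1,1): no bracket -> illegal
(1,3): no bracket -> illegal
(1,4): no bracket -> illegal
(2,0): flips 2 -> legal
(3,0): flips 1 -> legal
(3,1): no bracket -> illegal
(5,3): no bracket -> illegal
(5,4): no bracket -> illegal
(5,5): no bracket -> illegal
B mobility = 4
-- W to move --
(0,1): flips 2 -> legal
(0,2): flips 1 -> legal
(0,3): flips 1 -> legal
(1,1): no bracket -> illegal
(1,3): flips 1 -> legal
(1,4): no bracket -> illegal
(3,1): flips 1 -> legal
(4,1): flips 2 -> legal
(5,1): flips 1 -> legal
(5,3): flips 1 -> legal
(5,4): flips 2 -> legal
(5,5): flips 1 -> legal
W mobility = 10

Answer: B=4 W=10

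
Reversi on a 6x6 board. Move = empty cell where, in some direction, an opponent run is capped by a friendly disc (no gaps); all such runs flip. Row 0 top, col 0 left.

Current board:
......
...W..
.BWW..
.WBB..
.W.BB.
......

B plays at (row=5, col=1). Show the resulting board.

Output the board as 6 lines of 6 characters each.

Answer: ......
...W..
.BWW..
.BBB..
.B.BB.
.B....

Derivation:
Place B at (5,1); scan 8 dirs for brackets.
Dir NW: first cell '.' (not opp) -> no flip
Dir N: opp run (4,1) (3,1) capped by B -> flip
Dir NE: first cell '.' (not opp) -> no flip
Dir W: first cell '.' (not opp) -> no flip
Dir E: first cell '.' (not opp) -> no flip
Dir SW: edge -> no flip
Dir S: edge -> no flip
Dir SE: edge -> no flip
All flips: (3,1) (4,1)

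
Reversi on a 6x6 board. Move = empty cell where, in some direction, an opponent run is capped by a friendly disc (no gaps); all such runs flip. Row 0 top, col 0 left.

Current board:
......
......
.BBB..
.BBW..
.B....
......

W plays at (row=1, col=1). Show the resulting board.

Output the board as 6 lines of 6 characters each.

Answer: ......
.W....
.BWB..
.BBW..
.B....
......

Derivation:
Place W at (1,1); scan 8 dirs for brackets.
Dir NW: first cell '.' (not opp) -> no flip
Dir N: first cell '.' (not opp) -> no flip
Dir NE: first cell '.' (not opp) -> no flip
Dir W: first cell '.' (not opp) -> no flip
Dir E: first cell '.' (not opp) -> no flip
Dir SW: first cell '.' (not opp) -> no flip
Dir S: opp run (2,1) (3,1) (4,1), next='.' -> no flip
Dir SE: opp run (2,2) capped by W -> flip
All flips: (2,2)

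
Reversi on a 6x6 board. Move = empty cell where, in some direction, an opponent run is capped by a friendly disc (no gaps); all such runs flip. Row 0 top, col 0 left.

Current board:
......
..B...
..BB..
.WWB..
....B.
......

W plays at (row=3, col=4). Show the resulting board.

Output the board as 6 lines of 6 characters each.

Place W at (3,4); scan 8 dirs for brackets.
Dir NW: opp run (2,3) (1,2), next='.' -> no flip
Dir N: first cell '.' (not opp) -> no flip
Dir NE: first cell '.' (not opp) -> no flip
Dir W: opp run (3,3) capped by W -> flip
Dir E: first cell '.' (not opp) -> no flip
Dir SW: first cell '.' (not opp) -> no flip
Dir S: opp run (4,4), next='.' -> no flip
Dir SE: first cell '.' (not opp) -> no flip
All flips: (3,3)

Answer: ......
..B...
..BB..
.WWWW.
....B.
......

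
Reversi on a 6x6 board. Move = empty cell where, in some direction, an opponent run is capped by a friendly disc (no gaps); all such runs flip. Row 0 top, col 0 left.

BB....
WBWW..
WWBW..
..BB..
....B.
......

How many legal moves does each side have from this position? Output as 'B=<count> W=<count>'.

Answer: B=8 W=5

Derivation:
-- B to move --
(0,2): flips 1 -> legal
(0,3): flips 2 -> legal
(0,4): flips 1 -> legal
(1,4): flips 3 -> legal
(2,4): flips 1 -> legal
(3,0): flips 2 -> legal
(3,1): flips 1 -> legal
(3,4): flips 2 -> legal
B mobility = 8
-- W to move --
(0,2): flips 1 -> legal
(2,4): no bracket -> illegal
(3,1): flips 1 -> legal
(3,4): no bracket -> illegal
(3,5): no bracket -> illegal
(4,1): flips 1 -> legal
(4,2): flips 2 -> legal
(4,3): flips 2 -> legal
(4,5): no bracket -> illegal
(5,3): no bracket -> illegal
(5,4): no bracket -> illegal
(5,5): no bracket -> illegal
W mobility = 5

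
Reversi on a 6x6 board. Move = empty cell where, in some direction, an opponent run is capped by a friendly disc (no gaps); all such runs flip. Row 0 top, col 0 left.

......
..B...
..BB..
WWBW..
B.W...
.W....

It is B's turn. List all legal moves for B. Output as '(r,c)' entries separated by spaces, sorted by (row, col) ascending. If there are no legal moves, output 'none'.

(2,0): flips 1 -> legal
(2,1): no bracket -> illegal
(2,4): no bracket -> illegal
(3,4): flips 1 -> legal
(4,1): no bracket -> illegal
(4,3): flips 1 -> legal
(4,4): flips 1 -> legal
(5,0): no bracket -> illegal
(5,2): flips 1 -> legal
(5,3): no bracket -> illegal

Answer: (2,0) (3,4) (4,3) (4,4) (5,2)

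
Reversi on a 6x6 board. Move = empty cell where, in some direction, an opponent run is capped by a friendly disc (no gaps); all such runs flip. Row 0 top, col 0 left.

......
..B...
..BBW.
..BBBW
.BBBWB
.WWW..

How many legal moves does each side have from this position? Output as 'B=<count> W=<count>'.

Answer: B=5 W=9

Derivation:
-- B to move --
(1,3): no bracket -> illegal
(1,4): flips 1 -> legal
(1,5): flips 1 -> legal
(2,5): flips 2 -> legal
(4,0): no bracket -> illegal
(5,0): no bracket -> illegal
(5,4): flips 1 -> legal
(5,5): flips 1 -> legal
B mobility = 5
-- W to move --
(0,1): no bracket -> illegal
(0,2): flips 4 -> legal
(0,3): no bracket -> illegal
(1,1): flips 2 -> legal
(1,3): flips 3 -> legal
(1,4): no bracket -> illegal
(2,1): flips 2 -> legal
(2,5): flips 2 -> legal
(3,0): flips 1 -> legal
(3,1): flips 5 -> legal
(4,0): flips 3 -> legal
(5,0): no bracket -> illegal
(5,4): no bracket -> illegal
(5,5): flips 1 -> legal
W mobility = 9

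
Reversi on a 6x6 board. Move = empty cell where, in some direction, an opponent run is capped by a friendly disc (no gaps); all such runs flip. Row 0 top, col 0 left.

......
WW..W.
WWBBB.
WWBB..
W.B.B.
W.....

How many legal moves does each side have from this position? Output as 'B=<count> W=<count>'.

Answer: B=3 W=7

Derivation:
-- B to move --
(0,0): flips 1 -> legal
(0,1): no bracket -> illegal
(0,2): no bracket -> illegal
(0,3): no bracket -> illegal
(0,4): flips 1 -> legal
(0,5): flips 1 -> legal
(1,2): no bracket -> illegal
(1,3): no bracket -> illegal
(1,5): no bracket -> illegal
(2,5): no bracket -> illegal
(4,1): no bracket -> illegal
(5,1): no bracket -> illegal
B mobility = 3
-- W to move --
(1,2): no bracket -> illegal
(1,3): flips 1 -> legal
(1,5): no bracket -> illegal
(2,5): flips 3 -> legal
(3,4): flips 3 -> legal
(3,5): no bracket -> illegal
(4,1): flips 2 -> legal
(4,3): flips 1 -> legal
(4,5): no bracket -> illegal
(5,1): no bracket -> illegal
(5,2): no bracket -> illegal
(5,3): flips 1 -> legal
(5,4): no bracket -> illegal
(5,5): flips 3 -> legal
W mobility = 7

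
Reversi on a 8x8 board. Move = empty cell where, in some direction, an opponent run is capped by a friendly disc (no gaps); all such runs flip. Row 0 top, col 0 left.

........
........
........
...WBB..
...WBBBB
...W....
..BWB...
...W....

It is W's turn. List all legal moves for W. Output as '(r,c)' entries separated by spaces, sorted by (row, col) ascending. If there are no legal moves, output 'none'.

Answer: (2,5) (2,6) (3,6) (5,1) (5,5) (6,1) (6,5) (7,1) (7,5)

Derivation:
(2,3): no bracket -> illegal
(2,4): no bracket -> illegal
(2,5): flips 1 -> legal
(2,6): flips 2 -> legal
(3,6): flips 2 -> legal
(3,7): no bracket -> illegal
(5,1): flips 1 -> legal
(5,2): no bracket -> illegal
(5,4): no bracket -> illegal
(5,5): flips 2 -> legal
(5,6): no bracket -> illegal
(5,7): no bracket -> illegal
(6,1): flips 1 -> legal
(6,5): flips 1 -> legal
(7,1): flips 1 -> legal
(7,2): no bracket -> illegal
(7,4): no bracket -> illegal
(7,5): flips 1 -> legal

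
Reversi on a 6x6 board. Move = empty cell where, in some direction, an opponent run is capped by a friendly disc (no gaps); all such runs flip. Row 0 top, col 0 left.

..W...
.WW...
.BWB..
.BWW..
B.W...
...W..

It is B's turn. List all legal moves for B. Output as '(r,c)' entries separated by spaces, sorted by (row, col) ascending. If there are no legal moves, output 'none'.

(0,0): no bracket -> illegal
(0,1): flips 2 -> legal
(0,3): flips 1 -> legal
(1,0): no bracket -> illegal
(1,3): flips 1 -> legal
(2,0): no bracket -> illegal
(2,4): no bracket -> illegal
(3,4): flips 2 -> legal
(4,1): flips 1 -> legal
(4,3): flips 2 -> legal
(4,4): no bracket -> illegal
(5,1): no bracket -> illegal
(5,2): no bracket -> illegal
(5,4): no bracket -> illegal

Answer: (0,1) (0,3) (1,3) (3,4) (4,1) (4,3)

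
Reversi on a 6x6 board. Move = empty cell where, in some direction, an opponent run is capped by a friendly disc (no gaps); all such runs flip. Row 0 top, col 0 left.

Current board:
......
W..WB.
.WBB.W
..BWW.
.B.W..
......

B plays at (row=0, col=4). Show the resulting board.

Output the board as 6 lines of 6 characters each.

Answer: ....B.
W..BB.
.WBB.W
..BWW.
.B.W..
......

Derivation:
Place B at (0,4); scan 8 dirs for brackets.
Dir NW: edge -> no flip
Dir N: edge -> no flip
Dir NE: edge -> no flip
Dir W: first cell '.' (not opp) -> no flip
Dir E: first cell '.' (not opp) -> no flip
Dir SW: opp run (1,3) capped by B -> flip
Dir S: first cell 'B' (not opp) -> no flip
Dir SE: first cell '.' (not opp) -> no flip
All flips: (1,3)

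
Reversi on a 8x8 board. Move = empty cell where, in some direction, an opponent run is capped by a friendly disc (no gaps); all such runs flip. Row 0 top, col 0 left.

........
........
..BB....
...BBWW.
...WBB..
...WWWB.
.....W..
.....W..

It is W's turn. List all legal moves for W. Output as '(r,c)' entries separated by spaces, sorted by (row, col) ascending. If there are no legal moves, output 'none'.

(1,1): flips 3 -> legal
(1,2): no bracket -> illegal
(1,3): flips 2 -> legal
(1,4): no bracket -> illegal
(2,1): no bracket -> illegal
(2,4): flips 2 -> legal
(2,5): flips 1 -> legal
(3,1): no bracket -> illegal
(3,2): flips 2 -> legal
(4,2): no bracket -> illegal
(4,6): flips 2 -> legal
(4,7): flips 1 -> legal
(5,7): flips 1 -> legal
(6,6): no bracket -> illegal
(6,7): no bracket -> illegal

Answer: (1,1) (1,3) (2,4) (2,5) (3,2) (4,6) (4,7) (5,7)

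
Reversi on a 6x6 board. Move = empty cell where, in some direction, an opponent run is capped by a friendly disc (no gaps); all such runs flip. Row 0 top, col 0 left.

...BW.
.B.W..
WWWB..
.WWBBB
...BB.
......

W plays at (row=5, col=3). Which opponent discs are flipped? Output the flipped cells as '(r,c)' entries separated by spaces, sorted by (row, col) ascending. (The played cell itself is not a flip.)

Answer: (2,3) (3,3) (4,3)

Derivation:
Dir NW: first cell '.' (not opp) -> no flip
Dir N: opp run (4,3) (3,3) (2,3) capped by W -> flip
Dir NE: opp run (4,4) (3,5), next=edge -> no flip
Dir W: first cell '.' (not opp) -> no flip
Dir E: first cell '.' (not opp) -> no flip
Dir SW: edge -> no flip
Dir S: edge -> no flip
Dir SE: edge -> no flip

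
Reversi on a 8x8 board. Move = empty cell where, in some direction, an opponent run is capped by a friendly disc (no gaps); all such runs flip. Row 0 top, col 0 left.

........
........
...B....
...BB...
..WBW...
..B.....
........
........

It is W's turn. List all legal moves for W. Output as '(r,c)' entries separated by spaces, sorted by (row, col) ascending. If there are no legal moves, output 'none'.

(1,2): no bracket -> illegal
(1,3): no bracket -> illegal
(1,4): no bracket -> illegal
(2,2): flips 1 -> legal
(2,4): flips 2 -> legal
(2,5): no bracket -> illegal
(3,2): no bracket -> illegal
(3,5): no bracket -> illegal
(4,1): no bracket -> illegal
(4,5): no bracket -> illegal
(5,1): no bracket -> illegal
(5,3): no bracket -> illegal
(5,4): no bracket -> illegal
(6,1): no bracket -> illegal
(6,2): flips 1 -> legal
(6,3): no bracket -> illegal

Answer: (2,2) (2,4) (6,2)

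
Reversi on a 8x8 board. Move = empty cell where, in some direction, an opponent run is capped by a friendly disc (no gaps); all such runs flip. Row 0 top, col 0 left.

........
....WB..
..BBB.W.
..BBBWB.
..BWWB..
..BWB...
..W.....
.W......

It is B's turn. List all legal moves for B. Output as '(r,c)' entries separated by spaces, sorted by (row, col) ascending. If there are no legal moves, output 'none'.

Answer: (0,4) (0,5) (1,3) (1,6) (2,5) (3,7) (4,6) (5,5) (6,3) (6,4) (7,2)

Derivation:
(0,3): no bracket -> illegal
(0,4): flips 1 -> legal
(0,5): flips 1 -> legal
(1,3): flips 1 -> legal
(1,6): flips 1 -> legal
(1,7): no bracket -> illegal
(2,5): flips 1 -> legal
(2,7): no bracket -> illegal
(3,7): flips 1 -> legal
(4,6): flips 1 -> legal
(5,1): no bracket -> illegal
(5,5): flips 1 -> legal
(6,0): no bracket -> illegal
(6,1): no bracket -> illegal
(6,3): flips 2 -> legal
(6,4): flips 1 -> legal
(7,0): no bracket -> illegal
(7,2): flips 1 -> legal
(7,3): no bracket -> illegal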